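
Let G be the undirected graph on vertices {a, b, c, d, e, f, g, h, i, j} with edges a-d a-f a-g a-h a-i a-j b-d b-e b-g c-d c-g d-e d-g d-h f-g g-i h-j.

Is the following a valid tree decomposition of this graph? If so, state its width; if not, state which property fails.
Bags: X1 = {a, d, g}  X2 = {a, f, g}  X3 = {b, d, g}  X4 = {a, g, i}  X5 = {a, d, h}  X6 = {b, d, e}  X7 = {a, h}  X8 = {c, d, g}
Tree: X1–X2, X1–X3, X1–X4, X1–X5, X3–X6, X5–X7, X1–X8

No — vertex j appears in no bag.

A tree decomposition must satisfy three properties: every vertex lies in some bag; for every edge, both endpoints lie together in some bag; and for every vertex, the bags containing it form a connected subtree. Here vertex j appears in no bag, so the decomposition is invalid.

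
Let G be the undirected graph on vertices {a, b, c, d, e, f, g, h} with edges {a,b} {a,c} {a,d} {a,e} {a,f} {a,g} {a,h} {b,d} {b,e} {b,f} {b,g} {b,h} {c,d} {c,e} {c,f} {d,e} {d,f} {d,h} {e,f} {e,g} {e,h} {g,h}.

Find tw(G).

4

A width-4 tree decomposition is:
Bags: B1 = {a, c, d, e, f}  B2 = {a, b, d, e, f}  B3 = {a, b, d, e, h}  B4 = {a, b, e, g, h}
Tree: B1–B2, B2–B3, B3–B4
The largest bag has 5 vertices, giving width 4; this decomposition certifies tw(G) ≤ 4. On the other hand G contains the 5-clique {a, b, d, e, h}. A clique must lie in a single bag of any decomposition, so no decomposition can have width below 4. Hence tw(G) = 4 exactly.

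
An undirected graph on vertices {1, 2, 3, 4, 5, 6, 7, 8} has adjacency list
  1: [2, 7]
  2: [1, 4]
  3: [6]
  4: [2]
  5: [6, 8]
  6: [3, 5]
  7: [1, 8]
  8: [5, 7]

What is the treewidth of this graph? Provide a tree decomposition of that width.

Treewidth 1.
Bags: B1 = {3, 6}  B2 = {5, 6}  B3 = {5, 8}  B4 = {7, 8}  B5 = {1, 7}  B6 = {1, 2}  B7 = {2, 4}
Tree: B1–B2, B2–B3, B3–B4, B4–B5, B5–B6, B6–B7

Every bag has size at most 2, so the width is 2 − 1 = 1 and tw(G) ≤ 1. Since G has at least one edge (e.g. 3–6), it is not an edgeless graph, so tw(G) ≥ 1. Hence tw(G) = 1 exactly.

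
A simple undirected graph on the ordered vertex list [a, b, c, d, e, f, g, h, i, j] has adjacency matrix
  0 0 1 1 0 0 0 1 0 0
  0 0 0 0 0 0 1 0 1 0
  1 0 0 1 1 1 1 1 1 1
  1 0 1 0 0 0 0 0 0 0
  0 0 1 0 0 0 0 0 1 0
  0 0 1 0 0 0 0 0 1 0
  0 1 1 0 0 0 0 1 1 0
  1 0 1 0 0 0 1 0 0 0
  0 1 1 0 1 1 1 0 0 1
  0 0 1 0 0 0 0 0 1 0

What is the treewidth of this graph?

A width-2 tree decomposition is:
Bags: B1 = {a, c, h}  B2 = {c, g, h}  B3 = {c, g, i}  B4 = {b, g, i}  B5 = {a, c, d}  B6 = {c, i, j}  B7 = {c, f, i}  B8 = {c, e, i}
Tree: B1–B2, B2–B3, B3–B4, B1–B5, B3–B6, B3–B7, B3–B8
Each bag holds 3 vertices, so the decomposition has width 2, which upper-bounds the treewidth. For the lower bound, the 3 vertices {a, c, d} are pairwise adjacent, and any tree decomposition puts a clique entirely inside one bag — forcing width ≥ 2. Combining the bounds, tw(G) = 2.

2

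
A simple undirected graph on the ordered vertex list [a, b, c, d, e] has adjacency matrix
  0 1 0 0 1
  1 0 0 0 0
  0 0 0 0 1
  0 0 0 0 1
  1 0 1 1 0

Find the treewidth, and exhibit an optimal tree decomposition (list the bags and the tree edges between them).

Treewidth 1.
One such decomposition:
Bags: B1 = {a, b}  B2 = {a, e}  B3 = {c, e}  B4 = {d, e}
Tree: B1–B2, B2–B3, B3–B4

Every bag has size at most 2, so the width is 2 − 1 = 1 and tw(G) ≤ 1. G has an edge, so its treewidth is at least 1. Combining the bounds, tw(G) = 1.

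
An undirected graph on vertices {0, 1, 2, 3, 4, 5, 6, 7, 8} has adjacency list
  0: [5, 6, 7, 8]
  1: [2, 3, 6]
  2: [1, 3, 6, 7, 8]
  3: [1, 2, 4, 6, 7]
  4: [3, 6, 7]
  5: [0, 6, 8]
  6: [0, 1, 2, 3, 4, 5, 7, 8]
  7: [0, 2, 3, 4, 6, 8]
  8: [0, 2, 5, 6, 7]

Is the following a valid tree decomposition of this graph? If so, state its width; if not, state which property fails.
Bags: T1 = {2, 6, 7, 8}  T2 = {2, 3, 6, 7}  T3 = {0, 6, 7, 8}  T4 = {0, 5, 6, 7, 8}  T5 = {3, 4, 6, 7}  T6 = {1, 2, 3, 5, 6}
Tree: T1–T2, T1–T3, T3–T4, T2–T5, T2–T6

No — bags containing vertex 5 are not connected in the tree.

A tree decomposition must satisfy three properties: every vertex lies in some bag; for every edge, both endpoints lie together in some bag; and for every vertex, the bags containing it form a connected subtree. Here bags containing vertex 5 are not connected in the tree, so the decomposition is invalid.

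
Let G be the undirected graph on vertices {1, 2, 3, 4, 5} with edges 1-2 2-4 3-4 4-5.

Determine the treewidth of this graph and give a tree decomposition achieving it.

The largest bag has 2 vertices, giving width 1; this decomposition certifies tw(G) ≤ 1. G has an edge, so its treewidth is at least 1. Combining the bounds, tw(G) = 1.

Treewidth 1.
One optimal decomposition is:
Bags: B1 = {2, 4}  B2 = {3, 4}  B3 = {4, 5}  B4 = {1, 2}
Tree: B1–B2, B2–B3, B1–B4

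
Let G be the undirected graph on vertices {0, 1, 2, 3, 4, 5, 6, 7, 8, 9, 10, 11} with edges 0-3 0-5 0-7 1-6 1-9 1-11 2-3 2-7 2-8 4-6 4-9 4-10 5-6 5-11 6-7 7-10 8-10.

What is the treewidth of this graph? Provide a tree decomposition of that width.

Every bag has size at most 4, so the width is 4 − 1 = 3 and tw(G) ≤ 3. For the lower bound: the 4 vertex sets {1,9,11}, {5}, {6}, {0,4,7,10} are disjoint, each induces a connected subgraph, and every pair is joined by at least one edge of G. Contracting each set to a single vertex therefore yields K_{4} as a minor, and since treewidth is minor-monotone, tw(G) ≥ tw(K_{4}) = 3. The upper and lower bounds meet at 3, so that is the treewidth.

Treewidth 3.
One optimal decomposition is:
Bags: B1 = {1, 5, 9, 11}  B2 = {1, 5, 6, 9}  B3 = {4, 5, 6, 9}  B4 = {0, 4, 5, 6}  B5 = {0, 4, 6, 7}  B6 = {0, 4, 7, 10}  B7 = {0, 3, 7, 10}  B8 = {2, 3, 7, 10}  B9 = {2, 3, 8, 10}
Tree: B1–B2, B2–B3, B3–B4, B4–B5, B5–B6, B6–B7, B7–B8, B8–B9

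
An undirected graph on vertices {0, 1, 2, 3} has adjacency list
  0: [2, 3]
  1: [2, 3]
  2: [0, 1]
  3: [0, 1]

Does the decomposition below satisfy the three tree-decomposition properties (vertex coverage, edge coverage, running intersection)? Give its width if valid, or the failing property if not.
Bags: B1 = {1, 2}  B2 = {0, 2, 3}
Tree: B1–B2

No — edge (3,1) lies in no bag.

A tree decomposition must satisfy three properties: every vertex lies in some bag; for every edge, both endpoints lie together in some bag; and for every vertex, the bags containing it form a connected subtree. Here edge (3,1) lies in no bag, so the decomposition is invalid.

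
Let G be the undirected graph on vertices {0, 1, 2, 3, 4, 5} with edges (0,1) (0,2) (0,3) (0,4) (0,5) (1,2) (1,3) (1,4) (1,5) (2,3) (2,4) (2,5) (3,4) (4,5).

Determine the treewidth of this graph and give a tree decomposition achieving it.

Treewidth 4.
Bags: B1 = {0, 1, 2, 4, 5}  B2 = {0, 1, 2, 3, 4}
Tree: B1–B2

Each bag holds 5 vertices, so the decomposition has width 4, which upper-bounds the treewidth. For the lower bound, the 5 vertices {0, 1, 2, 3, 4} are pairwise adjacent, and any tree decomposition puts a clique entirely inside one bag — forcing width ≥ 4. The upper and lower bounds meet at 4, so that is the treewidth.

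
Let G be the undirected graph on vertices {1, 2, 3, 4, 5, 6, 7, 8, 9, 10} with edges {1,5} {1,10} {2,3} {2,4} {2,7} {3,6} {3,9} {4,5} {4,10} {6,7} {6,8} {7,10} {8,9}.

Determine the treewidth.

2

A width-2 tree decomposition is:
Bags: B1 = {1, 4, 5}  B2 = {1, 4, 10}  B3 = {2, 4, 10}  B4 = {2, 7, 10}  B5 = {2, 3, 7}  B6 = {3, 6, 7}  B7 = {3, 6, 9}  B8 = {6, 8, 9}
Tree: B1–B2, B2–B3, B3–B4, B4–B5, B5–B6, B6–B7, B7–B8
Each bag holds 3 vertices, so the decomposition has width 2, which upper-bounds the treewidth. Since 5–1–10–4–5 is a cycle in G, G is not acyclic. Forests are exactly the graphs of treewidth ≤ 1, so tw(G) ≥ 2. The upper and lower bounds meet at 2, so that is the treewidth.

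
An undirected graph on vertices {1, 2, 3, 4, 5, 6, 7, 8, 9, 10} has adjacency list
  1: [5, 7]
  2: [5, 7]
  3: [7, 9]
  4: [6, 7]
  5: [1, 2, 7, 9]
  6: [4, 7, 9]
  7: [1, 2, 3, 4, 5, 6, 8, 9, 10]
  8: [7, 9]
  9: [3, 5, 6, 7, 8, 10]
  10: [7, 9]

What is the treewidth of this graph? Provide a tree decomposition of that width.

Every bag has size at most 3, so the width is 3 − 1 = 2 and tw(G) ≤ 2. Conversely, {1, 5, 7} is a clique of size 3, and the vertices of any clique must share a bag in every tree decomposition; so some bag has ≥ 3 vertices and tw(G) ≥ 2. Therefore the treewidth is 2.

Treewidth 2.
Bags: B1 = {3, 7, 9}  B2 = {5, 7, 9}  B3 = {7, 9, 10}  B4 = {2, 5, 7}  B5 = {6, 7, 9}  B6 = {7, 8, 9}  B7 = {1, 5, 7}  B8 = {4, 6, 7}
Tree: B1–B2, B1–B3, B2–B4, B3–B5, B3–B6, B4–B7, B5–B8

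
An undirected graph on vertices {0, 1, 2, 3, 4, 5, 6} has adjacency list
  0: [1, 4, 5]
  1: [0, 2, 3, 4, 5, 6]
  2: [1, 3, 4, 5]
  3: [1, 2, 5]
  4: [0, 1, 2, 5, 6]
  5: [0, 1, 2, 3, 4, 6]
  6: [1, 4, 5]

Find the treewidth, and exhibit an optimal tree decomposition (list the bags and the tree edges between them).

Treewidth 3.
One optimal decomposition is:
Bags: B1 = {0, 1, 4, 5}  B2 = {1, 4, 5, 6}  B3 = {1, 2, 4, 5}  B4 = {1, 2, 3, 5}
Tree: B1–B2, B2–B3, B3–B4

Each bag holds 4 vertices, so the decomposition has width 3, which upper-bounds the treewidth. On the other hand G contains the 4-clique {1, 2, 3, 5}. A clique must lie in a single bag of any decomposition, so no decomposition can have width below 3. Hence tw(G) = 3 exactly.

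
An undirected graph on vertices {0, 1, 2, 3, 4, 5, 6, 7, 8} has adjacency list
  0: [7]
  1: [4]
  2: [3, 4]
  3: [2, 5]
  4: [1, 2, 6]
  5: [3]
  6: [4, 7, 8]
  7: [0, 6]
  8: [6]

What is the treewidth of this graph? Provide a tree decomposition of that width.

Treewidth 1.
One such decomposition:
Bags: B1 = {4, 6}  B2 = {6, 8}  B3 = {6, 7}  B4 = {1, 4}  B5 = {0, 7}  B6 = {2, 4}  B7 = {2, 3}  B8 = {3, 5}
Tree: B1–B2, B2–B3, B1–B4, B3–B5, B4–B6, B6–B7, B7–B8

The largest bag has 2 vertices, giving width 1; this decomposition certifies tw(G) ≤ 1. G has an edge, so its treewidth is at least 1. Therefore the treewidth is 1.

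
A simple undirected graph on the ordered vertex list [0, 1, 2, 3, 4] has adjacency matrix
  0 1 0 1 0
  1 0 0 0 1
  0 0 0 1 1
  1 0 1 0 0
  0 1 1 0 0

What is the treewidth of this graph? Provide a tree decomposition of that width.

Treewidth 2.
One such decomposition:
Bags: B1 = {1, 2, 4}  B2 = {0, 1, 2}  B3 = {0, 2, 3}
Tree: B1–B2, B2–B3

Each bag holds 3 vertices, so the decomposition has width 2, which upper-bounds the treewidth. Since 2–4–1–0–3–2 is a cycle in G, G is not acyclic. Forests are exactly the graphs of treewidth ≤ 1, so tw(G) ≥ 2. Combining the bounds, tw(G) = 2.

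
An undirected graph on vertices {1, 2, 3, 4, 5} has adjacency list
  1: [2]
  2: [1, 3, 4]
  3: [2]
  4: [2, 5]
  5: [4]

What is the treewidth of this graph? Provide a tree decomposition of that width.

Treewidth 1.
One such decomposition:
Bags: B1 = {2, 3}  B2 = {2, 4}  B3 = {1, 2}  B4 = {4, 5}
Tree: B1–B2, B1–B3, B2–B4

Every bag has size at most 2, so the width is 2 − 1 = 1 and tw(G) ≤ 1. Since G has at least one edge (e.g. 3–2), it is not an edgeless graph, so tw(G) ≥ 1. The upper and lower bounds meet at 1, so that is the treewidth.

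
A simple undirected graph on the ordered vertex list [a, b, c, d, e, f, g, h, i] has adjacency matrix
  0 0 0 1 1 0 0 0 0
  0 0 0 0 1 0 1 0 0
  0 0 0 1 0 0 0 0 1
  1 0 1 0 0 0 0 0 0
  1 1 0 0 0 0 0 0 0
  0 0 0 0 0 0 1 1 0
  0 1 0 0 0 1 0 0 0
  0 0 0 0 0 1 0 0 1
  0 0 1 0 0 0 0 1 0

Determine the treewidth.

2

A width-2 tree decomposition is:
Bags: B1 = {b, f, g}  B2 = {b, e, f}  B3 = {a, e, f}  B4 = {a, d, f}  B5 = {c, d, f}  B6 = {c, f, i}  B7 = {f, h, i}
Tree: B1–B2, B2–B3, B3–B4, B4–B5, B5–B6, B6–B7
Every bag has size at most 3, so the width is 3 − 1 = 2 and tw(G) ≤ 2. Since f–g–b–e–a–d–c–i–h–f is a cycle in G, G is not acyclic. Forests are exactly the graphs of treewidth ≤ 1, so tw(G) ≥ 2. Therefore the treewidth is 2.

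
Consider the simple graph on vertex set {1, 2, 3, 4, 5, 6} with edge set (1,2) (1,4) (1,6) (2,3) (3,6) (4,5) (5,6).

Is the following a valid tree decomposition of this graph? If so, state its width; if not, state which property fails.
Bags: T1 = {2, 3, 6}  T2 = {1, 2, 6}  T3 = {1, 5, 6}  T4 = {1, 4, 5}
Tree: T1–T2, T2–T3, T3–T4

Checking the three conditions: (i) the bags cover all of {1, 2, 3, 4, 5, 6}; (ii) for each edge, some bag contains both endpoints; (iii) the bags containing any fixed vertex form a subtree. All hold, so the decomposition is valid with width 3 − 1 = 2.

Yes; width 2.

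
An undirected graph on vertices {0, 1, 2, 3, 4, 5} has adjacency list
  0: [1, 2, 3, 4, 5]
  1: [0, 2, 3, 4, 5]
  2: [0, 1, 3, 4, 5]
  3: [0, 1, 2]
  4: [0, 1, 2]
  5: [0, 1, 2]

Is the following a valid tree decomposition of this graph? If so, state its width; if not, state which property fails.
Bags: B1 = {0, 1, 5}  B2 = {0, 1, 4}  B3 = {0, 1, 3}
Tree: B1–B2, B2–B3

A tree decomposition must satisfy three properties: every vertex lies in some bag; for every edge, both endpoints lie together in some bag; and for every vertex, the bags containing it form a connected subtree. Here vertex 2 appears in no bag, so the decomposition is invalid.

No — vertex 2 appears in no bag.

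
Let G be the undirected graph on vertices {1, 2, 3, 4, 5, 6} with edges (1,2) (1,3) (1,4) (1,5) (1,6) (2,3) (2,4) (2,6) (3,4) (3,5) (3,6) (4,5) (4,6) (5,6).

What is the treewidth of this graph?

A width-4 tree decomposition is:
Bags: B1 = {1, 2, 3, 4, 6}  B2 = {1, 3, 4, 5, 6}
Tree: B1–B2
Every bag has size at most 5, so the width is 5 − 1 = 4 and tw(G) ≤ 4. For the lower bound, the 5 vertices {1, 2, 3, 4, 6} are pairwise adjacent, and any tree decomposition puts a clique entirely inside one bag — forcing width ≥ 4. Therefore the treewidth is 4.

4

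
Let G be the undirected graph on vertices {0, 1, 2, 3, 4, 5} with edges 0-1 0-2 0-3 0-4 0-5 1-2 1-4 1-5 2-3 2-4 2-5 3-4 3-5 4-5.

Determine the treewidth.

4

A width-4 tree decomposition is:
Bags: B1 = {0, 2, 3, 4, 5}  B2 = {0, 1, 2, 4, 5}
Tree: B1–B2
Each bag holds 5 vertices, so the decomposition has width 4, which upper-bounds the treewidth. On the other hand G contains the 5-clique {0, 1, 2, 4, 5}. A clique must lie in a single bag of any decomposition, so no decomposition can have width below 4. The upper and lower bounds meet at 4, so that is the treewidth.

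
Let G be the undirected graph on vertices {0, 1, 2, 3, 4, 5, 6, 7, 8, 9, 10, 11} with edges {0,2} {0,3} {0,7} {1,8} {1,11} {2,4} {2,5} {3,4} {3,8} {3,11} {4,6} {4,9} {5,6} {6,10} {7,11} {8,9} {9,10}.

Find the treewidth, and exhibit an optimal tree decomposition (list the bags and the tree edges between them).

Treewidth 3.
Bags: B1 = {2, 5, 6, 10}  B2 = {2, 4, 6, 10}  B3 = {2, 4, 9, 10}  B4 = {0, 2, 4, 9}  B5 = {0, 3, 4, 9}  B6 = {0, 3, 8, 9}  B7 = {0, 3, 7, 8}  B8 = {3, 7, 8, 11}  B9 = {1, 7, 8, 11}
Tree: B1–B2, B2–B3, B3–B4, B4–B5, B5–B6, B6–B7, B7–B8, B8–B9

The largest bag has 4 vertices, giving width 3; this decomposition certifies tw(G) ≤ 3. For the lower bound: the 4 vertex sets {5,6,10}, {2}, {4}, {0,3,8,9} are disjoint, each induces a connected subgraph, and every pair is joined by at least one edge of G. Contracting each set to a single vertex therefore yields K_{4} as a minor, and since treewidth is minor-monotone, tw(G) ≥ tw(K_{4}) = 3. Combining the bounds, tw(G) = 3.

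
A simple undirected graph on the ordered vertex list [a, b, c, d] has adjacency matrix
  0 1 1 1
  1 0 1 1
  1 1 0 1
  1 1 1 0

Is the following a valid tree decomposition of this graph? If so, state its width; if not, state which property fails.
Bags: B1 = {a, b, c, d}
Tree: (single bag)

Yes; width 3.

Checking the three conditions: (i) the bags cover all of {a, b, c, d}; (ii) for each edge, some bag contains both endpoints; (iii) the bags containing any fixed vertex form a subtree. All hold, so the decomposition is valid with width 4 − 1 = 3.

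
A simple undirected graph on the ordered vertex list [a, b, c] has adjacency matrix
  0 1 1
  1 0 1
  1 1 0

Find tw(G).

A width-2 tree decomposition is:
Bags: B1 = {a, b, c}
Tree: (single bag)
With just one bag of size 3, the width is 3 − 1 = 2, so tw(G) ≤ 2. For the lower bound, the 3 vertices {a, b, c} are pairwise adjacent, and any tree decomposition puts a clique entirely inside one bag — forcing width ≥ 2. Therefore the treewidth is 2.

2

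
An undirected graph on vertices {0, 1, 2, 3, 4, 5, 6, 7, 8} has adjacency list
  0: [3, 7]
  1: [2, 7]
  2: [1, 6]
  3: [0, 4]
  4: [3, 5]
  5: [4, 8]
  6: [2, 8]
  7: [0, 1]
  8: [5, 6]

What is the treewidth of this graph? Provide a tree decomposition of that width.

The largest bag has 3 vertices, giving width 2; this decomposition certifies tw(G) ≤ 2. For the lower bound, G contains the cycle 0–3–4–5–8–6–2–1–7–0, so G is not a forest; only forests have treewidth ≤ 1, hence tw(G) ≥ 2. Therefore the treewidth is 2.

Treewidth 2.
Bags: B1 = {0, 3, 4}  B2 = {0, 4, 5}  B3 = {0, 5, 8}  B4 = {0, 6, 8}  B5 = {0, 2, 6}  B6 = {0, 1, 2}  B7 = {0, 1, 7}
Tree: B1–B2, B2–B3, B3–B4, B4–B5, B5–B6, B6–B7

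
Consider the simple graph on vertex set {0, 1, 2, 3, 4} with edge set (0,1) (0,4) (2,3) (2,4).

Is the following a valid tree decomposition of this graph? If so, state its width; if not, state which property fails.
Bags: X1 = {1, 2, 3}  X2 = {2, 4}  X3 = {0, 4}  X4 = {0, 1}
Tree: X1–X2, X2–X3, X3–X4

A tree decomposition must satisfy three properties: every vertex lies in some bag; for every edge, both endpoints lie together in some bag; and for every vertex, the bags containing it form a connected subtree. Here bags containing vertex 1 are not connected in the tree, so the decomposition is invalid.

No — bags containing vertex 1 are not connected in the tree.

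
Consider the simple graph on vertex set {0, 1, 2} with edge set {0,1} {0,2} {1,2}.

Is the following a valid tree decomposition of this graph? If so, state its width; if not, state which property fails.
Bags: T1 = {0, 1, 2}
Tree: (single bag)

Yes; width 2.

Vertex coverage: the bags together contain {0, 1, 2}, the full vertex set. Edge coverage: each edge of G has both endpoints in at least one bag. Running intersection: for every vertex, the bags containing it form a connected subtree. All three properties hold, so this is a valid tree decomposition of width max|bag| − 1 = 2, and hence tw(G) ≤ 2.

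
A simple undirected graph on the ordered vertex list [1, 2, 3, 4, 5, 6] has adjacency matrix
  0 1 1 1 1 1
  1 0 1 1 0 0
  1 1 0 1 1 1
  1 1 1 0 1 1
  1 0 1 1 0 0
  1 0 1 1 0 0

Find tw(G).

3

A width-3 tree decomposition is:
Bags: B1 = {1, 2, 3, 4}  B2 = {1, 3, 4, 6}  B3 = {1, 3, 4, 5}
Tree: B1–B2, B1–B3
The largest bag has 4 vertices, giving width 3; this decomposition certifies tw(G) ≤ 3. For the lower bound, the 4 vertices {1, 2, 3, 4} are pairwise adjacent, and any tree decomposition puts a clique entirely inside one bag — forcing width ≥ 3. The upper and lower bounds meet at 3, so that is the treewidth.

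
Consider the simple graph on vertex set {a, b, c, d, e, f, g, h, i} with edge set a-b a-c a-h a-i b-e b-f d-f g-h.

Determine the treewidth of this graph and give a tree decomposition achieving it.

The largest bag has 2 vertices, giving width 1; this decomposition certifies tw(G) ≤ 1. Since G has at least one edge (e.g. a–h), it is not an edgeless graph, so tw(G) ≥ 1. Combining the bounds, tw(G) = 1.

Treewidth 1.
Bags: B1 = {a, h}  B2 = {a, b}  B3 = {b, e}  B4 = {a, i}  B5 = {b, f}  B6 = {g, h}  B7 = {d, f}  B8 = {a, c}
Tree: B1–B2, B2–B3, B1–B4, B2–B5, B1–B6, B5–B7, B2–B8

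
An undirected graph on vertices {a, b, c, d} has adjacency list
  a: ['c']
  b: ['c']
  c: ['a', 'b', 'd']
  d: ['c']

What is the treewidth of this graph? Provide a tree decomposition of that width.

Treewidth 1.
One optimal decomposition is:
Bags: B1 = {b, c}  B2 = {c, d}  B3 = {a, c}
Tree: B1–B2, B1–B3

Each bag holds 2 vertices, so the decomposition has width 1, which upper-bounds the treewidth. G has an edge, so its treewidth is at least 1. Therefore the treewidth is 1.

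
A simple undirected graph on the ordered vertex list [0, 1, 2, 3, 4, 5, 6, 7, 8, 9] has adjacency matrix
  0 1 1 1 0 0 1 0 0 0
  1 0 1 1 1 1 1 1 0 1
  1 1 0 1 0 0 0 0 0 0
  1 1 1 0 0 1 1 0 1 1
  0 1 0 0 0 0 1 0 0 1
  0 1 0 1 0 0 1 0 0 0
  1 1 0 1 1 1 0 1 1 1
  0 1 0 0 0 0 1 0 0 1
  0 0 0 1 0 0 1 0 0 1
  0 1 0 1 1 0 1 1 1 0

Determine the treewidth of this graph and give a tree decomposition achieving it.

The largest bag has 4 vertices, giving width 3; this decomposition certifies tw(G) ≤ 3. For the lower bound, the 4 vertices {3, 6, 8, 9} are pairwise adjacent, and any tree decomposition puts a clique entirely inside one bag — forcing width ≥ 3. Therefore the treewidth is 3.

Treewidth 3.
Bags: B1 = {0, 1, 3, 6}  B2 = {1, 3, 6, 9}  B3 = {3, 6, 8, 9}  B4 = {1, 4, 6, 9}  B5 = {1, 6, 7, 9}  B6 = {1, 3, 5, 6}  B7 = {0, 1, 2, 3}
Tree: B1–B2, B2–B3, B2–B4, B2–B5, B2–B6, B1–B7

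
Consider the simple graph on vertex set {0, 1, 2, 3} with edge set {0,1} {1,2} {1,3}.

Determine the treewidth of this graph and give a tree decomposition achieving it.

Treewidth 1.
One optimal decomposition is:
Bags: B1 = {1, 2}  B2 = {1, 3}  B3 = {0, 1}
Tree: B1–B2, B1–B3

Every bag has size at most 2, so the width is 2 − 1 = 1 and tw(G) ≤ 1. Any graph with an edge has treewidth ≥ 1, and G has the edge 1–2. Therefore the treewidth is 1.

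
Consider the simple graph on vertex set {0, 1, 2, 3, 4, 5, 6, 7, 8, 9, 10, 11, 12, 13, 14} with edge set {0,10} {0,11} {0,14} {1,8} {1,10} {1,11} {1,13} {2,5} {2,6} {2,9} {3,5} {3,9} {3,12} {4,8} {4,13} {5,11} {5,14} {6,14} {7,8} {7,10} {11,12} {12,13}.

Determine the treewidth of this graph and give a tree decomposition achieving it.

Treewidth 3.
Bags: B1 = {4, 7, 8, 10}  B2 = {1, 4, 8, 10}  B3 = {1, 4, 10, 13}  B4 = {0, 1, 10, 13}  B5 = {0, 1, 11, 13}  B6 = {0, 11, 12, 13}  B7 = {0, 11, 12, 14}  B8 = {5, 11, 12, 14}  B9 = {3, 5, 12, 14}  B10 = {3, 5, 6, 14}  B11 = {2, 3, 5, 6}  B12 = {2, 3, 6, 9}
Tree: B1–B2, B2–B3, B3–B4, B4–B5, B5–B6, B6–B7, B7–B8, B8–B9, B9–B10, B10–B11, B11–B12

Every bag has size at most 4, so the width is 4 − 1 = 3 and tw(G) ≤ 3. For the lower bound: the 4 vertex sets {4,7,8}, {10}, {1}, {0,11,12,13} are disjoint, each induces a connected subgraph, and every pair is joined by at least one edge of G. Contracting each set to a single vertex therefore yields K_{4} as a minor, and since treewidth is minor-monotone, tw(G) ≥ tw(K_{4}) = 3. Hence tw(G) = 3 exactly.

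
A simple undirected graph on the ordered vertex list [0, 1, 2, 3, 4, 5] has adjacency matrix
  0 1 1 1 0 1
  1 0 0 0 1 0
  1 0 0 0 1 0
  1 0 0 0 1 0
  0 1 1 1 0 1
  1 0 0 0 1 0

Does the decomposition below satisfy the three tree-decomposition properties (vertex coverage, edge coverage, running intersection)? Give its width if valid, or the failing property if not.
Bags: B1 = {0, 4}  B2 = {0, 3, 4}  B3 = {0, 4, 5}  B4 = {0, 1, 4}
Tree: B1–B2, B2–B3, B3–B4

A tree decomposition must satisfy three properties: every vertex lies in some bag; for every edge, both endpoints lie together in some bag; and for every vertex, the bags containing it form a connected subtree. Here vertex 2 appears in no bag, so the decomposition is invalid.

No — vertex 2 appears in no bag.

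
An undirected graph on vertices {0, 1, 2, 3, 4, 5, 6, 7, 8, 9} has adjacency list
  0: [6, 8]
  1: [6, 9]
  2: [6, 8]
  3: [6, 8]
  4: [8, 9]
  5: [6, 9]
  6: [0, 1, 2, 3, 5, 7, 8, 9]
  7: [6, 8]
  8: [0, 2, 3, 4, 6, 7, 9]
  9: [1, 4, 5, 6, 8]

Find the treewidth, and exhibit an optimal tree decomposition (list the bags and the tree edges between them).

The largest bag has 3 vertices, giving width 2; this decomposition certifies tw(G) ≤ 2. Conversely, {4, 8, 9} is a clique of size 3, and the vertices of any clique must share a bag in every tree decomposition; so some bag has ≥ 3 vertices and tw(G) ≥ 2. Hence tw(G) = 2 exactly.

Treewidth 2.
One optimal decomposition is:
Bags: B1 = {0, 6, 8}  B2 = {6, 8, 9}  B3 = {4, 8, 9}  B4 = {6, 7, 8}  B5 = {2, 6, 8}  B6 = {5, 6, 9}  B7 = {1, 6, 9}  B8 = {3, 6, 8}
Tree: B1–B2, B2–B3, B1–B4, B1–B5, B2–B6, B6–B7, B4–B8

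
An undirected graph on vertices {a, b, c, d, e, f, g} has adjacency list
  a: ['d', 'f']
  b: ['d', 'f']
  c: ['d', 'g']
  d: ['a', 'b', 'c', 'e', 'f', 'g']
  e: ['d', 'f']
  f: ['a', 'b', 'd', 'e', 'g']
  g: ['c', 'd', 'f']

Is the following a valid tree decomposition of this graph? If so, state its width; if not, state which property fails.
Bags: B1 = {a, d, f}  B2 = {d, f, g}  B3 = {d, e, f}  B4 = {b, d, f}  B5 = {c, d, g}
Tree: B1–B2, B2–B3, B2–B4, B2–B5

Every vertex of G appears in some bag (union = {a, b, c, d, e, f, g}); every edge is covered by a bag; and for each vertex v the set of bags containing v is connected in the bag tree. The decomposition is therefore valid. The largest bag has 3 vertices, so the width is 2.

Yes; width 2.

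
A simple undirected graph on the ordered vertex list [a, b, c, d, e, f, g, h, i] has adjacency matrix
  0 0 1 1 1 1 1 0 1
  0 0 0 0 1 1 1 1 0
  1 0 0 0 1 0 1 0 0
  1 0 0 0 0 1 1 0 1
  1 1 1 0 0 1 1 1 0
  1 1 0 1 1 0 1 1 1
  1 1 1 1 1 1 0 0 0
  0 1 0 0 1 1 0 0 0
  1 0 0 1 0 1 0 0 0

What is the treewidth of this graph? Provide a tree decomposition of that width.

Each bag holds 4 vertices, so the decomposition has width 3, which upper-bounds the treewidth. On the other hand G contains the 4-clique {a, c, e, g}. A clique must lie in a single bag of any decomposition, so no decomposition can have width below 3. Therefore the treewidth is 3.

Treewidth 3.
Bags: B1 = {b, e, f, g}  B2 = {b, e, f, h}  B3 = {a, e, f, g}  B4 = {a, c, e, g}  B5 = {a, d, f, g}  B6 = {a, d, f, i}
Tree: B1–B2, B1–B3, B3–B4, B3–B5, B5–B6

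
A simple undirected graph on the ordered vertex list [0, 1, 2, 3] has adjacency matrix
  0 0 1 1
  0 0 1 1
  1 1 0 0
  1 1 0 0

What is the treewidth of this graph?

2

A width-2 tree decomposition is:
Bags: B1 = {0, 1, 2}  B2 = {0, 1, 3}
Tree: B1–B2
Every bag has size at most 3, so the width is 3 − 1 = 2 and tw(G) ≤ 2. For the lower bound, G contains the cycle 1–2–0–3–1, so G is not a forest; only forests have treewidth ≤ 1, hence tw(G) ≥ 2. Therefore the treewidth is 2.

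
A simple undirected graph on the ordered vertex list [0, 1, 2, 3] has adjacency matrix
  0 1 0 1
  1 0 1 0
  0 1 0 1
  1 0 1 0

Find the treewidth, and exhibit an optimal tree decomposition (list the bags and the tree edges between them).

Treewidth 2.
One optimal decomposition is:
Bags: B1 = {1, 2, 3}  B2 = {0, 1, 3}
Tree: B1–B2

Every bag has size at most 3, so the width is 3 − 1 = 2 and tw(G) ≤ 2. For the lower bound, G contains the cycle 1–2–3–0–1, so G is not a forest; only forests have treewidth ≤ 1, hence tw(G) ≥ 2. Hence tw(G) = 2 exactly.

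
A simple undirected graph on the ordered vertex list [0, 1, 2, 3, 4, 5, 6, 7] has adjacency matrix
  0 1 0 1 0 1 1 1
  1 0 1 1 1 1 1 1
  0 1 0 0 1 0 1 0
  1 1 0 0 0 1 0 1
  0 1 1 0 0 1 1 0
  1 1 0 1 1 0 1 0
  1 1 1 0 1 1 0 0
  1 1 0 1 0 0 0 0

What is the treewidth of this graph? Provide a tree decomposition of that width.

The largest bag has 4 vertices, giving width 3; this decomposition certifies tw(G) ≤ 3. Conversely, {0, 1, 3, 5} is a clique of size 4, and the vertices of any clique must share a bag in every tree decomposition; so some bag has ≥ 4 vertices and tw(G) ≥ 3. The upper and lower bounds meet at 3, so that is the treewidth.

Treewidth 3.
One such decomposition:
Bags: B1 = {0, 1, 5, 6}  B2 = {0, 1, 3, 5}  B3 = {0, 1, 3, 7}  B4 = {1, 4, 5, 6}  B5 = {1, 2, 4, 6}
Tree: B1–B2, B2–B3, B1–B4, B4–B5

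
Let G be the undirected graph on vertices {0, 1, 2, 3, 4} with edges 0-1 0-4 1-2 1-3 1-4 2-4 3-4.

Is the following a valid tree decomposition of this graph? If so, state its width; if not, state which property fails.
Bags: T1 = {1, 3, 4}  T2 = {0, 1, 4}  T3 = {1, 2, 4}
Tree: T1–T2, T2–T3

Yes; width 2.

Every vertex of G appears in some bag (union = {0, 1, 2, 3, 4}); every edge is covered by a bag; and for each vertex v the set of bags containing v is connected in the bag tree. The decomposition is therefore valid. The largest bag has 3 vertices, so the width is 2.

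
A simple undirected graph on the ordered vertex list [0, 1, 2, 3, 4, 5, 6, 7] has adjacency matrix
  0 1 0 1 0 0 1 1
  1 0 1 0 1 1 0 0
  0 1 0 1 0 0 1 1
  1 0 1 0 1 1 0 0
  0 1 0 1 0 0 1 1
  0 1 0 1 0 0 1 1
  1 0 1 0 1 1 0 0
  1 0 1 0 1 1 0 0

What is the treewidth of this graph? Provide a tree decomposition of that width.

The largest bag has 5 vertices, giving width 4; this decomposition certifies tw(G) ≤ 4. For the lower bound: the 5 vertex sets {2,6}, {3,4}, {1,5}, {0}, {7} are disjoint, each induces a connected subgraph, and every pair is joined by at least one edge of G. Contracting each set to a single vertex therefore yields K_{5} as a minor, and since treewidth is minor-monotone, tw(G) ≥ tw(K_{5}) = 4. Therefore the treewidth is 4.

Treewidth 4.
One such decomposition:
Bags: B1 = {0, 2, 4, 5, 6}  B2 = {0, 2, 3, 4, 5}  B3 = {0, 1, 2, 4, 5}  B4 = {0, 2, 4, 5, 7}
Tree: B1–B2, B2–B3, B3–B4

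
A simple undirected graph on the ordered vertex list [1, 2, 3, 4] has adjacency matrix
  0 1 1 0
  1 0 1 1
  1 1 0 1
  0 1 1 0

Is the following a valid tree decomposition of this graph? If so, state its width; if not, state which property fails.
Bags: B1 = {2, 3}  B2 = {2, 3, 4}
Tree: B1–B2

No — vertex 1 appears in no bag.

A tree decomposition must satisfy three properties: every vertex lies in some bag; for every edge, both endpoints lie together in some bag; and for every vertex, the bags containing it form a connected subtree. Here vertex 1 appears in no bag, so the decomposition is invalid.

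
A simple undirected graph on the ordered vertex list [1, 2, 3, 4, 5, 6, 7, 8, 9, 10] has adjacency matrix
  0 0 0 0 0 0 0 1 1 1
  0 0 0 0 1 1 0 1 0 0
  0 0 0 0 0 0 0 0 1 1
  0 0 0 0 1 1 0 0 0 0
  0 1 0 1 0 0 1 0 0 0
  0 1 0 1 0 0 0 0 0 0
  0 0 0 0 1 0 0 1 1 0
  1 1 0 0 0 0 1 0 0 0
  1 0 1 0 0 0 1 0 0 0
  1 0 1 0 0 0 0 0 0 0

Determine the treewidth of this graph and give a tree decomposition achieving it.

Treewidth 2.
Bags: B1 = {4, 5, 6}  B2 = {2, 5, 6}  B3 = {2, 5, 7}  B4 = {2, 7, 8}  B5 = {7, 8, 9}  B6 = {1, 8, 9}  B7 = {1, 3, 9}  B8 = {1, 3, 10}
Tree: B1–B2, B2–B3, B3–B4, B4–B5, B5–B6, B6–B7, B7–B8

Every bag has size at most 3, so the width is 3 − 1 = 2 and tw(G) ≤ 2. For the lower bound, G contains the cycle 4–6–2–5–4, so G is not a forest; only forests have treewidth ≤ 1, hence tw(G) ≥ 2. Therefore the treewidth is 2.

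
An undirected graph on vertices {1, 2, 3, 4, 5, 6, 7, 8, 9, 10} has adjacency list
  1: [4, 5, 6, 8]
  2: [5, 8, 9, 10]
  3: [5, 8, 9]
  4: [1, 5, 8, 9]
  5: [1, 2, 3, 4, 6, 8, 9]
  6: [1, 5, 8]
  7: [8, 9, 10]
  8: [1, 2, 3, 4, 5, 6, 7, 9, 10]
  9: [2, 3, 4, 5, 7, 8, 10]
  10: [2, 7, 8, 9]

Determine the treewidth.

A width-3 tree decomposition is:
Bags: B1 = {4, 5, 8, 9}  B2 = {1, 4, 5, 8}  B3 = {3, 5, 8, 9}  B4 = {2, 5, 8, 9}  B5 = {2, 8, 9, 10}  B6 = {1, 5, 6, 8}  B7 = {7, 8, 9, 10}
Tree: B1–B2, B1–B3, B1–B4, B4–B5, B2–B6, B5–B7
The largest bag has 4 vertices, giving width 3; this decomposition certifies tw(G) ≤ 3. On the other hand G contains the 4-clique {2, 8, 9, 10}. A clique must lie in a single bag of any decomposition, so no decomposition can have width below 3. The upper and lower bounds meet at 3, so that is the treewidth.

3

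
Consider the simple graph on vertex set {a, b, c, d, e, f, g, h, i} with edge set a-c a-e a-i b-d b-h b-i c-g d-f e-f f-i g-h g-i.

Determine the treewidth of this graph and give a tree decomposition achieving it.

The largest bag has 4 vertices, giving width 3; this decomposition certifies tw(G) ≤ 3. For the lower bound: the 4 vertex sets {c,g,h}, {a}, {i}, {b,d,e,f} are disjoint, each induces a connected subgraph, and every pair is joined by at least one edge of G. Contracting each set to a single vertex therefore yields K_{4} as a minor, and since treewidth is minor-monotone, tw(G) ≥ tw(K_{4}) = 3. Therefore the treewidth is 3.

Treewidth 3.
One optimal decomposition is:
Bags: B1 = {a, c, g, h}  B2 = {a, g, h, i}  B3 = {a, b, h, i}  B4 = {a, b, e, i}  B5 = {b, e, f, i}  B6 = {b, d, e, f}
Tree: B1–B2, B2–B3, B3–B4, B4–B5, B5–B6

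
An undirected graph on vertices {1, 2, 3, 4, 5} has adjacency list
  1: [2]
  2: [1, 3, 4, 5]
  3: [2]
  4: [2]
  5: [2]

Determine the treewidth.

A width-1 tree decomposition is:
Bags: B1 = {1, 2}  B2 = {2, 3}  B3 = {2, 5}  B4 = {2, 4}
Tree: B1–B2, B2–B3, B3–B4
Every bag has size at most 2, so the width is 2 − 1 = 1 and tw(G) ≤ 1. G has an edge, so its treewidth is at least 1. Hence tw(G) = 1 exactly.

1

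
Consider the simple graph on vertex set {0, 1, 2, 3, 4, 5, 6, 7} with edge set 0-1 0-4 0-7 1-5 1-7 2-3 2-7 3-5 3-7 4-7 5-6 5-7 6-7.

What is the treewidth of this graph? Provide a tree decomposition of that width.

Each bag holds 3 vertices, so the decomposition has width 2, which upper-bounds the treewidth. On the other hand G contains the 3-clique {0, 1, 7}. A clique must lie in a single bag of any decomposition, so no decomposition can have width below 2. Hence tw(G) = 2 exactly.

Treewidth 2.
One optimal decomposition is:
Bags: B1 = {0, 1, 7}  B2 = {1, 5, 7}  B3 = {3, 5, 7}  B4 = {2, 3, 7}  B5 = {5, 6, 7}  B6 = {0, 4, 7}
Tree: B1–B2, B2–B3, B3–B4, B2–B5, B1–B6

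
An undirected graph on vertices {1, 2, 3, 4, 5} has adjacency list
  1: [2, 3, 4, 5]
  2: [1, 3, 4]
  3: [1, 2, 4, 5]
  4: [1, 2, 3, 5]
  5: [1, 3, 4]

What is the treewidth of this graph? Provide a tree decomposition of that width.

Every bag has size at most 4, so the width is 4 − 1 = 3 and tw(G) ≤ 3. For the lower bound, the 4 vertices {1, 2, 3, 4} are pairwise adjacent, and any tree decomposition puts a clique entirely inside one bag — forcing width ≥ 3. Hence tw(G) = 3 exactly.

Treewidth 3.
Bags: B1 = {1, 2, 3, 4}  B2 = {1, 3, 4, 5}
Tree: B1–B2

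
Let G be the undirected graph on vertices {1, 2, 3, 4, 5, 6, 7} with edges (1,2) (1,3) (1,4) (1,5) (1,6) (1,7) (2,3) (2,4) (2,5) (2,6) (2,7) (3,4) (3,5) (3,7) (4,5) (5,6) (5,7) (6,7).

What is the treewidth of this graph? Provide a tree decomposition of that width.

Treewidth 4.
One optimal decomposition is:
Bags: B1 = {1, 2, 3, 5, 7}  B2 = {1, 2, 5, 6, 7}  B3 = {1, 2, 3, 4, 5}
Tree: B1–B2, B1–B3

The largest bag has 5 vertices, giving width 4; this decomposition certifies tw(G) ≤ 4. For the lower bound, the 5 vertices {1, 2, 3, 4, 5} are pairwise adjacent, and any tree decomposition puts a clique entirely inside one bag — forcing width ≥ 4. Therefore the treewidth is 4.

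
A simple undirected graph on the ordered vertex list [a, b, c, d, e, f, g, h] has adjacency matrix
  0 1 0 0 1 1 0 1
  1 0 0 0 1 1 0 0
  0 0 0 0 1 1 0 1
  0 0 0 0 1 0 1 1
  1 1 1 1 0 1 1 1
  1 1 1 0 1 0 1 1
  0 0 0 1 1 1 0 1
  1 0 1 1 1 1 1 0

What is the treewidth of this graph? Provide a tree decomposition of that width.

Each bag holds 4 vertices, so the decomposition has width 3, which upper-bounds the treewidth. Conversely, {d, e, g, h} is a clique of size 4, and the vertices of any clique must share a bag in every tree decomposition; so some bag has ≥ 4 vertices and tw(G) ≥ 3. Hence tw(G) = 3 exactly.

Treewidth 3.
One such decomposition:
Bags: B1 = {e, f, g, h}  B2 = {d, e, g, h}  B3 = {a, e, f, h}  B4 = {a, b, e, f}  B5 = {c, e, f, h}
Tree: B1–B2, B1–B3, B3–B4, B3–B5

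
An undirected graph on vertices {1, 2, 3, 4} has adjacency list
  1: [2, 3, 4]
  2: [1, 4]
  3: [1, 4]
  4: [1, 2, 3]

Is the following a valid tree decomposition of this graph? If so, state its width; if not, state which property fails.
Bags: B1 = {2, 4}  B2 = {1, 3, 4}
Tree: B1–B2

No — edge (1,2) lies in no bag.

A tree decomposition must satisfy three properties: every vertex lies in some bag; for every edge, both endpoints lie together in some bag; and for every vertex, the bags containing it form a connected subtree. Here edge (1,2) lies in no bag, so the decomposition is invalid.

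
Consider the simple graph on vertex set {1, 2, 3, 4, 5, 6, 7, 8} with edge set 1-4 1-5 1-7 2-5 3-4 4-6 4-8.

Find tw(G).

A width-1 tree decomposition is:
Bags: B1 = {1, 7}  B2 = {1, 4}  B3 = {4, 8}  B4 = {4, 6}  B5 = {1, 5}  B6 = {2, 5}  B7 = {3, 4}
Tree: B1–B2, B2–B3, B3–B4, B2–B5, B5–B6, B2–B7
Each bag holds 2 vertices, so the decomposition has width 1, which upper-bounds the treewidth. Since G has at least one edge (e.g. 7–1), it is not an edgeless graph, so tw(G) ≥ 1. Hence tw(G) = 1 exactly.

1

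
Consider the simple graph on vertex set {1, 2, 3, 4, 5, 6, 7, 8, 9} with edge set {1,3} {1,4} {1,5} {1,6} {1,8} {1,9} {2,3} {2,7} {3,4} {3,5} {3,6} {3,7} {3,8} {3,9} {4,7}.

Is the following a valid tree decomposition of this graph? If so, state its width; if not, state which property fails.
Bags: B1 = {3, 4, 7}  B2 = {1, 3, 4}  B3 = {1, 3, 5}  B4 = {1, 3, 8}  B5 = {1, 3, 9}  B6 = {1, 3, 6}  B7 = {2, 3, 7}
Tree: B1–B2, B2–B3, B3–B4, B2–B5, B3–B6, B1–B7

Vertex coverage: the bags together contain {1, 2, 3, 4, 5, 6, 7, 8, 9}, the full vertex set. Edge coverage: each edge of G has both endpoints in at least one bag. Running intersection: for every vertex, the bags containing it form a connected subtree. All three properties hold, so this is a valid tree decomposition of width max|bag| − 1 = 2, and hence tw(G) ≤ 2.

Yes; width 2.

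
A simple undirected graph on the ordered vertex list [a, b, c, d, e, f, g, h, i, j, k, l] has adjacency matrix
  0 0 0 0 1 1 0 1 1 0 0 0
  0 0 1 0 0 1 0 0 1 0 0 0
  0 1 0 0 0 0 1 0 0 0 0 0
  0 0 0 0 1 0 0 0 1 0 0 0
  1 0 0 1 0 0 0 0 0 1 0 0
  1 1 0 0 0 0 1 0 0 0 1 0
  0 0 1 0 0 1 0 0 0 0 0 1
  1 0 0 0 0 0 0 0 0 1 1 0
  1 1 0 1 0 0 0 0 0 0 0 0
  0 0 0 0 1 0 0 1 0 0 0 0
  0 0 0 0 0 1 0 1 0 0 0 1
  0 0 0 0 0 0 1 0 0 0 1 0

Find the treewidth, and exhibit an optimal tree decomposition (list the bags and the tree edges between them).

Treewidth 3.
One such decomposition:
Bags: B1 = {b, c, g, l}  B2 = {b, f, g, l}  B3 = {b, f, k, l}  B4 = {b, f, i, k}  B5 = {a, f, i, k}  B6 = {a, h, i, k}  B7 = {a, d, h, i}  B8 = {a, d, e, h}  B9 = {d, e, h, j}
Tree: B1–B2, B2–B3, B3–B4, B4–B5, B5–B6, B6–B7, B7–B8, B8–B9

The largest bag has 4 vertices, giving width 3; this decomposition certifies tw(G) ≤ 3. For the lower bound: the 4 vertex sets {c,g,l}, {b}, {f}, {a,h,i,k} are disjoint, each induces a connected subgraph, and every pair is joined by at least one edge of G. Contracting each set to a single vertex therefore yields K_{4} as a minor, and since treewidth is minor-monotone, tw(G) ≥ tw(K_{4}) = 3. The upper and lower bounds meet at 3, so that is the treewidth.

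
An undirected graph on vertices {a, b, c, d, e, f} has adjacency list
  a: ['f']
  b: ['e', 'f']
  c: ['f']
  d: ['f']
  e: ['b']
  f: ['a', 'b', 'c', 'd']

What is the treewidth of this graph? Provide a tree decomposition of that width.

The largest bag has 2 vertices, giving width 1; this decomposition certifies tw(G) ≤ 1. Any graph with an edge has treewidth ≥ 1, and G has the edge b–f. The upper and lower bounds meet at 1, so that is the treewidth.

Treewidth 1.
One such decomposition:
Bags: B1 = {b, f}  B2 = {d, f}  B3 = {b, e}  B4 = {a, f}  B5 = {c, f}
Tree: B1–B2, B1–B3, B1–B4, B2–B5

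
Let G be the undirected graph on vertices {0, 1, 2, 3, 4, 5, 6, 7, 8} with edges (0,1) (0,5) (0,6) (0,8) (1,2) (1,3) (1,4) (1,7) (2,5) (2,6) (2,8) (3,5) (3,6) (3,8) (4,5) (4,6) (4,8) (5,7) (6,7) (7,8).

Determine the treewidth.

A width-4 tree decomposition is:
Bags: B1 = {1, 4, 5, 6, 8}  B2 = {1, 3, 5, 6, 8}  B3 = {0, 1, 5, 6, 8}  B4 = {1, 5, 6, 7, 8}  B5 = {1, 2, 5, 6, 8}
Tree: B1–B2, B2–B3, B3–B4, B4–B5
Each bag holds 5 vertices, so the decomposition has width 4, which upper-bounds the treewidth. For the lower bound: the 5 vertex sets {4,6}, {3,8}, {0,5}, {1}, {7} are disjoint, each induces a connected subgraph, and every pair is joined by at least one edge of G. Contracting each set to a single vertex therefore yields K_{5} as a minor, and since treewidth is minor-monotone, tw(G) ≥ tw(K_{5}) = 4. Combining the bounds, tw(G) = 4.

4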